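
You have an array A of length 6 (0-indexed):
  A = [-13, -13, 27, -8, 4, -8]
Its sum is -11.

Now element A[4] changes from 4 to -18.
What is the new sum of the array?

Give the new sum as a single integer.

Old value at index 4: 4
New value at index 4: -18
Delta = -18 - 4 = -22
New sum = old_sum + delta = -11 + (-22) = -33

Answer: -33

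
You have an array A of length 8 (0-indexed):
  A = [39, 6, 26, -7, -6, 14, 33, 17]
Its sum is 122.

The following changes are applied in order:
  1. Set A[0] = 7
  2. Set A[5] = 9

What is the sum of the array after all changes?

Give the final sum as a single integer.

Initial sum: 122
Change 1: A[0] 39 -> 7, delta = -32, sum = 90
Change 2: A[5] 14 -> 9, delta = -5, sum = 85

Answer: 85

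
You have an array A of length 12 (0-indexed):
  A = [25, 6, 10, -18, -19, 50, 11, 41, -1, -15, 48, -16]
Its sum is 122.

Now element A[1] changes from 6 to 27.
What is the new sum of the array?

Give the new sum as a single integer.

Old value at index 1: 6
New value at index 1: 27
Delta = 27 - 6 = 21
New sum = old_sum + delta = 122 + (21) = 143

Answer: 143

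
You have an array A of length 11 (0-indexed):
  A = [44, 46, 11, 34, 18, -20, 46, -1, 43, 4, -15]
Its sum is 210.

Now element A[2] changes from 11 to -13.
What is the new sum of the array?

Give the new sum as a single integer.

Answer: 186

Derivation:
Old value at index 2: 11
New value at index 2: -13
Delta = -13 - 11 = -24
New sum = old_sum + delta = 210 + (-24) = 186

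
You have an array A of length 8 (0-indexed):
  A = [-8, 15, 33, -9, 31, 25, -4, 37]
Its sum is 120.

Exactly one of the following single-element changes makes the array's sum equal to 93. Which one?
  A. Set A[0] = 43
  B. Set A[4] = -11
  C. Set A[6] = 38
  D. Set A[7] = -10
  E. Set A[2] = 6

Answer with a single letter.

Answer: E

Derivation:
Option A: A[0] -8->43, delta=51, new_sum=120+(51)=171
Option B: A[4] 31->-11, delta=-42, new_sum=120+(-42)=78
Option C: A[6] -4->38, delta=42, new_sum=120+(42)=162
Option D: A[7] 37->-10, delta=-47, new_sum=120+(-47)=73
Option E: A[2] 33->6, delta=-27, new_sum=120+(-27)=93 <-- matches target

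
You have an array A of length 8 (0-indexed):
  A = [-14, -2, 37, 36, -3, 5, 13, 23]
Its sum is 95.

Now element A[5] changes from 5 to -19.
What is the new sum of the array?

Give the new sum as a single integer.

Old value at index 5: 5
New value at index 5: -19
Delta = -19 - 5 = -24
New sum = old_sum + delta = 95 + (-24) = 71

Answer: 71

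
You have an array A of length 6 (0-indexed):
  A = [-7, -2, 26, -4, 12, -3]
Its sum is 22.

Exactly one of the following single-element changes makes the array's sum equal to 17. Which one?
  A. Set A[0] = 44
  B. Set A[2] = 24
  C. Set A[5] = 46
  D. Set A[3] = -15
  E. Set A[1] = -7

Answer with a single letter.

Answer: E

Derivation:
Option A: A[0] -7->44, delta=51, new_sum=22+(51)=73
Option B: A[2] 26->24, delta=-2, new_sum=22+(-2)=20
Option C: A[5] -3->46, delta=49, new_sum=22+(49)=71
Option D: A[3] -4->-15, delta=-11, new_sum=22+(-11)=11
Option E: A[1] -2->-7, delta=-5, new_sum=22+(-5)=17 <-- matches target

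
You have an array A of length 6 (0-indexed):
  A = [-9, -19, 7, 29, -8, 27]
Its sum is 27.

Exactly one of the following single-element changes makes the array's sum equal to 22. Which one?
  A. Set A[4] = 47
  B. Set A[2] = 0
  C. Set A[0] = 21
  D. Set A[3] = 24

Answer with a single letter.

Option A: A[4] -8->47, delta=55, new_sum=27+(55)=82
Option B: A[2] 7->0, delta=-7, new_sum=27+(-7)=20
Option C: A[0] -9->21, delta=30, new_sum=27+(30)=57
Option D: A[3] 29->24, delta=-5, new_sum=27+(-5)=22 <-- matches target

Answer: D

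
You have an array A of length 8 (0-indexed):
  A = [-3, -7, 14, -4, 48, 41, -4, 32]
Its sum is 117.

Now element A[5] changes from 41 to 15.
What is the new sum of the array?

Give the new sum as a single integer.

Answer: 91

Derivation:
Old value at index 5: 41
New value at index 5: 15
Delta = 15 - 41 = -26
New sum = old_sum + delta = 117 + (-26) = 91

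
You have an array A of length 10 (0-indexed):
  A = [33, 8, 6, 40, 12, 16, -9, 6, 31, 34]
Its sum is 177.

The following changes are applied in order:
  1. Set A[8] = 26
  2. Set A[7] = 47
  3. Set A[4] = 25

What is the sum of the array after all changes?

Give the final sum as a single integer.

Answer: 226

Derivation:
Initial sum: 177
Change 1: A[8] 31 -> 26, delta = -5, sum = 172
Change 2: A[7] 6 -> 47, delta = 41, sum = 213
Change 3: A[4] 12 -> 25, delta = 13, sum = 226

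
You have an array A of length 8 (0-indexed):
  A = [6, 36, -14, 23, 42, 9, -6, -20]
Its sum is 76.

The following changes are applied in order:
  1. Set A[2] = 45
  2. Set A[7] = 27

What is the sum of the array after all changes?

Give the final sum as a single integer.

Answer: 182

Derivation:
Initial sum: 76
Change 1: A[2] -14 -> 45, delta = 59, sum = 135
Change 2: A[7] -20 -> 27, delta = 47, sum = 182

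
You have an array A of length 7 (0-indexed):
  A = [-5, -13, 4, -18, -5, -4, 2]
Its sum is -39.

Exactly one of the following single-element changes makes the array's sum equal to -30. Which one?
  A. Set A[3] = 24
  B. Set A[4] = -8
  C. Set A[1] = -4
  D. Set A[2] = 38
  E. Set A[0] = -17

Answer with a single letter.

Answer: C

Derivation:
Option A: A[3] -18->24, delta=42, new_sum=-39+(42)=3
Option B: A[4] -5->-8, delta=-3, new_sum=-39+(-3)=-42
Option C: A[1] -13->-4, delta=9, new_sum=-39+(9)=-30 <-- matches target
Option D: A[2] 4->38, delta=34, new_sum=-39+(34)=-5
Option E: A[0] -5->-17, delta=-12, new_sum=-39+(-12)=-51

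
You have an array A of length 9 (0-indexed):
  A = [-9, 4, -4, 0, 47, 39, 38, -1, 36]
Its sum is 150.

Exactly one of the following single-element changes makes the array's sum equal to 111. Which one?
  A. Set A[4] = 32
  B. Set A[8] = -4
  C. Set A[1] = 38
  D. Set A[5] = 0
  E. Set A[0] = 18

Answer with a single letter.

Answer: D

Derivation:
Option A: A[4] 47->32, delta=-15, new_sum=150+(-15)=135
Option B: A[8] 36->-4, delta=-40, new_sum=150+(-40)=110
Option C: A[1] 4->38, delta=34, new_sum=150+(34)=184
Option D: A[5] 39->0, delta=-39, new_sum=150+(-39)=111 <-- matches target
Option E: A[0] -9->18, delta=27, new_sum=150+(27)=177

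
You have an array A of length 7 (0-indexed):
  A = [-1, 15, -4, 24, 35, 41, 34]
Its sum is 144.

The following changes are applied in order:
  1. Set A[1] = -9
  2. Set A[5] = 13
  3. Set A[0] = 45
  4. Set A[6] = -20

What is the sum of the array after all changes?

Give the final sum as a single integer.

Answer: 84

Derivation:
Initial sum: 144
Change 1: A[1] 15 -> -9, delta = -24, sum = 120
Change 2: A[5] 41 -> 13, delta = -28, sum = 92
Change 3: A[0] -1 -> 45, delta = 46, sum = 138
Change 4: A[6] 34 -> -20, delta = -54, sum = 84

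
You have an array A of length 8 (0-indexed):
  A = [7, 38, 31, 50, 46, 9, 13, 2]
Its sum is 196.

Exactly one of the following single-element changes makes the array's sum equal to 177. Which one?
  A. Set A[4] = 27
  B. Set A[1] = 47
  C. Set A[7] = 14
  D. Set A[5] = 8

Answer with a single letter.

Option A: A[4] 46->27, delta=-19, new_sum=196+(-19)=177 <-- matches target
Option B: A[1] 38->47, delta=9, new_sum=196+(9)=205
Option C: A[7] 2->14, delta=12, new_sum=196+(12)=208
Option D: A[5] 9->8, delta=-1, new_sum=196+(-1)=195

Answer: A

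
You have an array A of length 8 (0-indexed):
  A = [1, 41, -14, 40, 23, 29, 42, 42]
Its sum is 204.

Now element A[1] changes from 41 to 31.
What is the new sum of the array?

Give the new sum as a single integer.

Old value at index 1: 41
New value at index 1: 31
Delta = 31 - 41 = -10
New sum = old_sum + delta = 204 + (-10) = 194

Answer: 194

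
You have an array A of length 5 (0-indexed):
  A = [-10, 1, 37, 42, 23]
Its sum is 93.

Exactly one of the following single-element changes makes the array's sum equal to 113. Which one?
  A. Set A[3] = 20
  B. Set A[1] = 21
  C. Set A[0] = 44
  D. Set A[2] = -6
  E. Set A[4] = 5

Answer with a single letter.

Answer: B

Derivation:
Option A: A[3] 42->20, delta=-22, new_sum=93+(-22)=71
Option B: A[1] 1->21, delta=20, new_sum=93+(20)=113 <-- matches target
Option C: A[0] -10->44, delta=54, new_sum=93+(54)=147
Option D: A[2] 37->-6, delta=-43, new_sum=93+(-43)=50
Option E: A[4] 23->5, delta=-18, new_sum=93+(-18)=75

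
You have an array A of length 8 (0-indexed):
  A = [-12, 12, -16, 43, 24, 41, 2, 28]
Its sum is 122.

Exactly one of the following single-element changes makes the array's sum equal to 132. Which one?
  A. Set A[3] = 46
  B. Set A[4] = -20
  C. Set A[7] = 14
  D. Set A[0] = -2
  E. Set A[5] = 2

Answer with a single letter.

Option A: A[3] 43->46, delta=3, new_sum=122+(3)=125
Option B: A[4] 24->-20, delta=-44, new_sum=122+(-44)=78
Option C: A[7] 28->14, delta=-14, new_sum=122+(-14)=108
Option D: A[0] -12->-2, delta=10, new_sum=122+(10)=132 <-- matches target
Option E: A[5] 41->2, delta=-39, new_sum=122+(-39)=83

Answer: D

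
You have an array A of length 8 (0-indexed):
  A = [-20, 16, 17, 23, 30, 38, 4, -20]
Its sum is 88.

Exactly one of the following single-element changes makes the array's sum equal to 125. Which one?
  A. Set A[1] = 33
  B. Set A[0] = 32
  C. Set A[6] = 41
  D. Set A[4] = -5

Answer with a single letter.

Answer: C

Derivation:
Option A: A[1] 16->33, delta=17, new_sum=88+(17)=105
Option B: A[0] -20->32, delta=52, new_sum=88+(52)=140
Option C: A[6] 4->41, delta=37, new_sum=88+(37)=125 <-- matches target
Option D: A[4] 30->-5, delta=-35, new_sum=88+(-35)=53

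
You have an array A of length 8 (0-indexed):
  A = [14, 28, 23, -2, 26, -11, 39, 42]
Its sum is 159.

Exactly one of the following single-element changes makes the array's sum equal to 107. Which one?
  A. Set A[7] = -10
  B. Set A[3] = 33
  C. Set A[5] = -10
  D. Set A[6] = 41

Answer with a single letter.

Answer: A

Derivation:
Option A: A[7] 42->-10, delta=-52, new_sum=159+(-52)=107 <-- matches target
Option B: A[3] -2->33, delta=35, new_sum=159+(35)=194
Option C: A[5] -11->-10, delta=1, new_sum=159+(1)=160
Option D: A[6] 39->41, delta=2, new_sum=159+(2)=161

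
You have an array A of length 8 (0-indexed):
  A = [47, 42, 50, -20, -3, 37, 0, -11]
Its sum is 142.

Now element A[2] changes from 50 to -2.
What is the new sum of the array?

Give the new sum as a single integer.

Answer: 90

Derivation:
Old value at index 2: 50
New value at index 2: -2
Delta = -2 - 50 = -52
New sum = old_sum + delta = 142 + (-52) = 90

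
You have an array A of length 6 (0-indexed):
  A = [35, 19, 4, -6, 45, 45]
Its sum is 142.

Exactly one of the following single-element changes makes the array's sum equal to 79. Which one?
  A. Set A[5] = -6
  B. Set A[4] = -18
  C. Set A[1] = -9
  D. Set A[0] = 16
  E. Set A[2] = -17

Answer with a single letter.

Answer: B

Derivation:
Option A: A[5] 45->-6, delta=-51, new_sum=142+(-51)=91
Option B: A[4] 45->-18, delta=-63, new_sum=142+(-63)=79 <-- matches target
Option C: A[1] 19->-9, delta=-28, new_sum=142+(-28)=114
Option D: A[0] 35->16, delta=-19, new_sum=142+(-19)=123
Option E: A[2] 4->-17, delta=-21, new_sum=142+(-21)=121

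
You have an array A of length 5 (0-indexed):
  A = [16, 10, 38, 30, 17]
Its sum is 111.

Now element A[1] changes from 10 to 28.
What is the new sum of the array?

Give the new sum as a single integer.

Answer: 129

Derivation:
Old value at index 1: 10
New value at index 1: 28
Delta = 28 - 10 = 18
New sum = old_sum + delta = 111 + (18) = 129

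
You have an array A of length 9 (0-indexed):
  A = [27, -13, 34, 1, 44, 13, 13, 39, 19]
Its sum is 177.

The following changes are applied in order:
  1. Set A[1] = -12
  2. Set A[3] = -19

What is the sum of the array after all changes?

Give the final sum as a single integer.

Answer: 158

Derivation:
Initial sum: 177
Change 1: A[1] -13 -> -12, delta = 1, sum = 178
Change 2: A[3] 1 -> -19, delta = -20, sum = 158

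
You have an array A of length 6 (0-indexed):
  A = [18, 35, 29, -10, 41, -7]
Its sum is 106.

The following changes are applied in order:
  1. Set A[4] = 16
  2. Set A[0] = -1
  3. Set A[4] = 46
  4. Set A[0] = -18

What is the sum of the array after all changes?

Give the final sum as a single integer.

Answer: 75

Derivation:
Initial sum: 106
Change 1: A[4] 41 -> 16, delta = -25, sum = 81
Change 2: A[0] 18 -> -1, delta = -19, sum = 62
Change 3: A[4] 16 -> 46, delta = 30, sum = 92
Change 4: A[0] -1 -> -18, delta = -17, sum = 75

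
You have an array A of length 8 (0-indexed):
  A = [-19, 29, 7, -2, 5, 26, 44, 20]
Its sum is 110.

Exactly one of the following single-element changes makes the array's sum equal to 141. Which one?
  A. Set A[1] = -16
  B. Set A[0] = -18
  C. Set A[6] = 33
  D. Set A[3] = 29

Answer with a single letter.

Option A: A[1] 29->-16, delta=-45, new_sum=110+(-45)=65
Option B: A[0] -19->-18, delta=1, new_sum=110+(1)=111
Option C: A[6] 44->33, delta=-11, new_sum=110+(-11)=99
Option D: A[3] -2->29, delta=31, new_sum=110+(31)=141 <-- matches target

Answer: D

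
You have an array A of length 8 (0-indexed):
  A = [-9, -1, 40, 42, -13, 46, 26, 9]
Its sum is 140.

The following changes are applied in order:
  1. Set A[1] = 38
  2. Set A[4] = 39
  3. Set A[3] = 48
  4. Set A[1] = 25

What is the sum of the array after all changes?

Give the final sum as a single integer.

Answer: 224

Derivation:
Initial sum: 140
Change 1: A[1] -1 -> 38, delta = 39, sum = 179
Change 2: A[4] -13 -> 39, delta = 52, sum = 231
Change 3: A[3] 42 -> 48, delta = 6, sum = 237
Change 4: A[1] 38 -> 25, delta = -13, sum = 224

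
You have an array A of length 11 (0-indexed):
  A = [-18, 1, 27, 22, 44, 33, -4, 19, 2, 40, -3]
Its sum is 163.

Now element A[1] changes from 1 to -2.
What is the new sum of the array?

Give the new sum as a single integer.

Old value at index 1: 1
New value at index 1: -2
Delta = -2 - 1 = -3
New sum = old_sum + delta = 163 + (-3) = 160

Answer: 160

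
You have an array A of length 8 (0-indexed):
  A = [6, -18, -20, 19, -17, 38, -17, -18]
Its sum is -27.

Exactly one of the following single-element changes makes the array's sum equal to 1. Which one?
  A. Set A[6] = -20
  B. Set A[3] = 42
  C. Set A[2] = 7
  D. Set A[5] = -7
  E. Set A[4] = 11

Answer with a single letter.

Option A: A[6] -17->-20, delta=-3, new_sum=-27+(-3)=-30
Option B: A[3] 19->42, delta=23, new_sum=-27+(23)=-4
Option C: A[2] -20->7, delta=27, new_sum=-27+(27)=0
Option D: A[5] 38->-7, delta=-45, new_sum=-27+(-45)=-72
Option E: A[4] -17->11, delta=28, new_sum=-27+(28)=1 <-- matches target

Answer: E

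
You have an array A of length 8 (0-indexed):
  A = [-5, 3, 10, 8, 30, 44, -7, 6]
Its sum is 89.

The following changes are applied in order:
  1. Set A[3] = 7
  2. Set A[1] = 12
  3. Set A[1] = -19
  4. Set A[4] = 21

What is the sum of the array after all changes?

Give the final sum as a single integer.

Answer: 57

Derivation:
Initial sum: 89
Change 1: A[3] 8 -> 7, delta = -1, sum = 88
Change 2: A[1] 3 -> 12, delta = 9, sum = 97
Change 3: A[1] 12 -> -19, delta = -31, sum = 66
Change 4: A[4] 30 -> 21, delta = -9, sum = 57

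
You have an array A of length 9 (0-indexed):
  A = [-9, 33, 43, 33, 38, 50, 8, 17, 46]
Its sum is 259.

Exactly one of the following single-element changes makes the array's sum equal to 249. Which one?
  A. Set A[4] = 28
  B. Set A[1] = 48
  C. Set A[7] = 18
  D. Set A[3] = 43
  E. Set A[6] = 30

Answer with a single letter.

Option A: A[4] 38->28, delta=-10, new_sum=259+(-10)=249 <-- matches target
Option B: A[1] 33->48, delta=15, new_sum=259+(15)=274
Option C: A[7] 17->18, delta=1, new_sum=259+(1)=260
Option D: A[3] 33->43, delta=10, new_sum=259+(10)=269
Option E: A[6] 8->30, delta=22, new_sum=259+(22)=281

Answer: A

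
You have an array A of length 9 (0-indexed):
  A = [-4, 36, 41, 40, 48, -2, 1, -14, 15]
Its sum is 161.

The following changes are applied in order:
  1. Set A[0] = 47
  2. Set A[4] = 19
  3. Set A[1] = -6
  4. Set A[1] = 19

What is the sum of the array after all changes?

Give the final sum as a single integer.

Initial sum: 161
Change 1: A[0] -4 -> 47, delta = 51, sum = 212
Change 2: A[4] 48 -> 19, delta = -29, sum = 183
Change 3: A[1] 36 -> -6, delta = -42, sum = 141
Change 4: A[1] -6 -> 19, delta = 25, sum = 166

Answer: 166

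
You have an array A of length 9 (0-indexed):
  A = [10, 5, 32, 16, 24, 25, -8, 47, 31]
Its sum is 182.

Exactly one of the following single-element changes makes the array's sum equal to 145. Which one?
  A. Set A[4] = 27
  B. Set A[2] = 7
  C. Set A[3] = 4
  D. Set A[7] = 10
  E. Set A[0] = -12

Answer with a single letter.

Option A: A[4] 24->27, delta=3, new_sum=182+(3)=185
Option B: A[2] 32->7, delta=-25, new_sum=182+(-25)=157
Option C: A[3] 16->4, delta=-12, new_sum=182+(-12)=170
Option D: A[7] 47->10, delta=-37, new_sum=182+(-37)=145 <-- matches target
Option E: A[0] 10->-12, delta=-22, new_sum=182+(-22)=160

Answer: D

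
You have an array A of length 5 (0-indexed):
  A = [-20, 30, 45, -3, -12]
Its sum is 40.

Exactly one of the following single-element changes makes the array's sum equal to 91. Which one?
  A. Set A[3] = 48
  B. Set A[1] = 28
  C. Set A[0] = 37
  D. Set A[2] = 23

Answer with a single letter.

Option A: A[3] -3->48, delta=51, new_sum=40+(51)=91 <-- matches target
Option B: A[1] 30->28, delta=-2, new_sum=40+(-2)=38
Option C: A[0] -20->37, delta=57, new_sum=40+(57)=97
Option D: A[2] 45->23, delta=-22, new_sum=40+(-22)=18

Answer: A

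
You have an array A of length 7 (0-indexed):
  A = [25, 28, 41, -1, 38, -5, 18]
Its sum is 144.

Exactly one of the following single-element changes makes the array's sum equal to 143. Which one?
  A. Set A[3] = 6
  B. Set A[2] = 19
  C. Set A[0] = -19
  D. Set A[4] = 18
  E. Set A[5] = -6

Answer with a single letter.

Answer: E

Derivation:
Option A: A[3] -1->6, delta=7, new_sum=144+(7)=151
Option B: A[2] 41->19, delta=-22, new_sum=144+(-22)=122
Option C: A[0] 25->-19, delta=-44, new_sum=144+(-44)=100
Option D: A[4] 38->18, delta=-20, new_sum=144+(-20)=124
Option E: A[5] -5->-6, delta=-1, new_sum=144+(-1)=143 <-- matches target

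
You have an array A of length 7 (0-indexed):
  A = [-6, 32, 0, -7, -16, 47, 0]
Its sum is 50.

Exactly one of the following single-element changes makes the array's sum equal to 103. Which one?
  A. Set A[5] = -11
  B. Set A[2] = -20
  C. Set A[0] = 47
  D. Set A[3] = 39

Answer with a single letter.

Option A: A[5] 47->-11, delta=-58, new_sum=50+(-58)=-8
Option B: A[2] 0->-20, delta=-20, new_sum=50+(-20)=30
Option C: A[0] -6->47, delta=53, new_sum=50+(53)=103 <-- matches target
Option D: A[3] -7->39, delta=46, new_sum=50+(46)=96

Answer: C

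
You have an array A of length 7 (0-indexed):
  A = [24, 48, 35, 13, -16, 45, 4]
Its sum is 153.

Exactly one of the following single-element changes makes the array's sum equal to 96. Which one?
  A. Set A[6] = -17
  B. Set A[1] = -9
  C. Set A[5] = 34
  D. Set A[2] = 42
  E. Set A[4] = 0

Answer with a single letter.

Option A: A[6] 4->-17, delta=-21, new_sum=153+(-21)=132
Option B: A[1] 48->-9, delta=-57, new_sum=153+(-57)=96 <-- matches target
Option C: A[5] 45->34, delta=-11, new_sum=153+(-11)=142
Option D: A[2] 35->42, delta=7, new_sum=153+(7)=160
Option E: A[4] -16->0, delta=16, new_sum=153+(16)=169

Answer: B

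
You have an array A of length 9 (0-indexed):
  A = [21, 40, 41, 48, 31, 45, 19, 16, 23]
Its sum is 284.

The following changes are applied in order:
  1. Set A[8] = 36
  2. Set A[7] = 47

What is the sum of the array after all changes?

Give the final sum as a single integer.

Initial sum: 284
Change 1: A[8] 23 -> 36, delta = 13, sum = 297
Change 2: A[7] 16 -> 47, delta = 31, sum = 328

Answer: 328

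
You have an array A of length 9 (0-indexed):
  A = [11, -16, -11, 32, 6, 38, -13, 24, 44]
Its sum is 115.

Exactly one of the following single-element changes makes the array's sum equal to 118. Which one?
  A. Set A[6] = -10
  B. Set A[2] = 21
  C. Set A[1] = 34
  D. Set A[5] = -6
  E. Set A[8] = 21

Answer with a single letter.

Option A: A[6] -13->-10, delta=3, new_sum=115+(3)=118 <-- matches target
Option B: A[2] -11->21, delta=32, new_sum=115+(32)=147
Option C: A[1] -16->34, delta=50, new_sum=115+(50)=165
Option D: A[5] 38->-6, delta=-44, new_sum=115+(-44)=71
Option E: A[8] 44->21, delta=-23, new_sum=115+(-23)=92

Answer: A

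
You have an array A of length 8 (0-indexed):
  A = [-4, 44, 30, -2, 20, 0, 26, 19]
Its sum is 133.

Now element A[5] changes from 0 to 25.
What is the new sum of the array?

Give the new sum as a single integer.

Answer: 158

Derivation:
Old value at index 5: 0
New value at index 5: 25
Delta = 25 - 0 = 25
New sum = old_sum + delta = 133 + (25) = 158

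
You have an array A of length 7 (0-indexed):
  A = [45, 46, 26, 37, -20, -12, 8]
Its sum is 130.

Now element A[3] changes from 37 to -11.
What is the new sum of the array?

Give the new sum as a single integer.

Old value at index 3: 37
New value at index 3: -11
Delta = -11 - 37 = -48
New sum = old_sum + delta = 130 + (-48) = 82

Answer: 82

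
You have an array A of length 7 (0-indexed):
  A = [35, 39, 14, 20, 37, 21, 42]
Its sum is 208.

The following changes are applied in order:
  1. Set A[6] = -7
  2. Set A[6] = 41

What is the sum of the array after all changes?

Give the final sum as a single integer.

Answer: 207

Derivation:
Initial sum: 208
Change 1: A[6] 42 -> -7, delta = -49, sum = 159
Change 2: A[6] -7 -> 41, delta = 48, sum = 207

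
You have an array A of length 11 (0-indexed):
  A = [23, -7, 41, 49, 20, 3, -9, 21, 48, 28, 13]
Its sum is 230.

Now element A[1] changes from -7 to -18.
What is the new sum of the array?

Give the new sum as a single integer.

Answer: 219

Derivation:
Old value at index 1: -7
New value at index 1: -18
Delta = -18 - -7 = -11
New sum = old_sum + delta = 230 + (-11) = 219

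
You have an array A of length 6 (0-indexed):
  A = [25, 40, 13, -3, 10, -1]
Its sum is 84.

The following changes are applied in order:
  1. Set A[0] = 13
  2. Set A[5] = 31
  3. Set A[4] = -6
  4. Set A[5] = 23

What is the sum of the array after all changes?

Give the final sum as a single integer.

Answer: 80

Derivation:
Initial sum: 84
Change 1: A[0] 25 -> 13, delta = -12, sum = 72
Change 2: A[5] -1 -> 31, delta = 32, sum = 104
Change 3: A[4] 10 -> -6, delta = -16, sum = 88
Change 4: A[5] 31 -> 23, delta = -8, sum = 80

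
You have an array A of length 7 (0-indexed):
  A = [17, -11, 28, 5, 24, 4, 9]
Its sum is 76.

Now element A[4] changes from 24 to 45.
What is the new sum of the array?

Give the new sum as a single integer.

Answer: 97

Derivation:
Old value at index 4: 24
New value at index 4: 45
Delta = 45 - 24 = 21
New sum = old_sum + delta = 76 + (21) = 97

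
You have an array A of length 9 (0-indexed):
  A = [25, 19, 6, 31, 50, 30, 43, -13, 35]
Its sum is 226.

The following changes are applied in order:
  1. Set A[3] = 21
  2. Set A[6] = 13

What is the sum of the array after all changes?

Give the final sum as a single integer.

Initial sum: 226
Change 1: A[3] 31 -> 21, delta = -10, sum = 216
Change 2: A[6] 43 -> 13, delta = -30, sum = 186

Answer: 186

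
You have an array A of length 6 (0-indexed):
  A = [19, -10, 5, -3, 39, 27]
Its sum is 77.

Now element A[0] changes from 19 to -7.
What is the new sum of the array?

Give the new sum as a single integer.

Answer: 51

Derivation:
Old value at index 0: 19
New value at index 0: -7
Delta = -7 - 19 = -26
New sum = old_sum + delta = 77 + (-26) = 51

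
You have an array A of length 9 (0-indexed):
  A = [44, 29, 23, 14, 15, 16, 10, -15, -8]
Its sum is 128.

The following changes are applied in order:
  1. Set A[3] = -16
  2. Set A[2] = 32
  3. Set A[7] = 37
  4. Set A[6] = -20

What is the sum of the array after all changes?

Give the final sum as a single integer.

Answer: 129

Derivation:
Initial sum: 128
Change 1: A[3] 14 -> -16, delta = -30, sum = 98
Change 2: A[2] 23 -> 32, delta = 9, sum = 107
Change 3: A[7] -15 -> 37, delta = 52, sum = 159
Change 4: A[6] 10 -> -20, delta = -30, sum = 129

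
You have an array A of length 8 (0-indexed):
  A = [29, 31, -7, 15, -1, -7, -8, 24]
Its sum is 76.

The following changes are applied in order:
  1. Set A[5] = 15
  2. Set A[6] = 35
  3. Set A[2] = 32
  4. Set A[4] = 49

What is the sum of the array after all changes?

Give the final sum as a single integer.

Initial sum: 76
Change 1: A[5] -7 -> 15, delta = 22, sum = 98
Change 2: A[6] -8 -> 35, delta = 43, sum = 141
Change 3: A[2] -7 -> 32, delta = 39, sum = 180
Change 4: A[4] -1 -> 49, delta = 50, sum = 230

Answer: 230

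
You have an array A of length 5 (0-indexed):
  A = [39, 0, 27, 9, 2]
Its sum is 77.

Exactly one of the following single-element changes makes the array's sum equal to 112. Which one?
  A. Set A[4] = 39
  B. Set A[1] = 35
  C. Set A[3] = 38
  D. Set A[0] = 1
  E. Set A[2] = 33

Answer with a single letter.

Answer: B

Derivation:
Option A: A[4] 2->39, delta=37, new_sum=77+(37)=114
Option B: A[1] 0->35, delta=35, new_sum=77+(35)=112 <-- matches target
Option C: A[3] 9->38, delta=29, new_sum=77+(29)=106
Option D: A[0] 39->1, delta=-38, new_sum=77+(-38)=39
Option E: A[2] 27->33, delta=6, new_sum=77+(6)=83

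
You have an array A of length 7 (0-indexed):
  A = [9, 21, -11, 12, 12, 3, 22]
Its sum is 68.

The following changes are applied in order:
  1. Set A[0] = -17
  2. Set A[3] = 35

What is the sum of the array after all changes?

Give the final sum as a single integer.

Initial sum: 68
Change 1: A[0] 9 -> -17, delta = -26, sum = 42
Change 2: A[3] 12 -> 35, delta = 23, sum = 65

Answer: 65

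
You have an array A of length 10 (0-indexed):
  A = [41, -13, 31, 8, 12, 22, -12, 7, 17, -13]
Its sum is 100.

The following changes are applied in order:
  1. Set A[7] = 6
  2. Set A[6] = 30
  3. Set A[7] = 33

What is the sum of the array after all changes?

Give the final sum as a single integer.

Answer: 168

Derivation:
Initial sum: 100
Change 1: A[7] 7 -> 6, delta = -1, sum = 99
Change 2: A[6] -12 -> 30, delta = 42, sum = 141
Change 3: A[7] 6 -> 33, delta = 27, sum = 168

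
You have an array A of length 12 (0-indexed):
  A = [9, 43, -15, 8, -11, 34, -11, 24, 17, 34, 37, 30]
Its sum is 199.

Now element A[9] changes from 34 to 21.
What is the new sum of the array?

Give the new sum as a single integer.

Answer: 186

Derivation:
Old value at index 9: 34
New value at index 9: 21
Delta = 21 - 34 = -13
New sum = old_sum + delta = 199 + (-13) = 186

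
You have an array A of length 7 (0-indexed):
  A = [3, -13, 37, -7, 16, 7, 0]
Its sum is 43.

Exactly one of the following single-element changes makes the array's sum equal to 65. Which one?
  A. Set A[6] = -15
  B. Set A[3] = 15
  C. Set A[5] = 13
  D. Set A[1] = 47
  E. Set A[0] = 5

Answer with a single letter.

Answer: B

Derivation:
Option A: A[6] 0->-15, delta=-15, new_sum=43+(-15)=28
Option B: A[3] -7->15, delta=22, new_sum=43+(22)=65 <-- matches target
Option C: A[5] 7->13, delta=6, new_sum=43+(6)=49
Option D: A[1] -13->47, delta=60, new_sum=43+(60)=103
Option E: A[0] 3->5, delta=2, new_sum=43+(2)=45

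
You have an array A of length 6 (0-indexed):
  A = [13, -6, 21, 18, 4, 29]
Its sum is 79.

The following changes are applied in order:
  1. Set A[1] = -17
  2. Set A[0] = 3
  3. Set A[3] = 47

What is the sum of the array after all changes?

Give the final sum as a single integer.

Answer: 87

Derivation:
Initial sum: 79
Change 1: A[1] -6 -> -17, delta = -11, sum = 68
Change 2: A[0] 13 -> 3, delta = -10, sum = 58
Change 3: A[3] 18 -> 47, delta = 29, sum = 87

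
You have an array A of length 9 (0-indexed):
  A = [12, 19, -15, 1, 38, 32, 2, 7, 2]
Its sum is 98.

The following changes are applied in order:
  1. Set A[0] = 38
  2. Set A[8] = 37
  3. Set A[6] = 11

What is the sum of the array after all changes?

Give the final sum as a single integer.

Initial sum: 98
Change 1: A[0] 12 -> 38, delta = 26, sum = 124
Change 2: A[8] 2 -> 37, delta = 35, sum = 159
Change 3: A[6] 2 -> 11, delta = 9, sum = 168

Answer: 168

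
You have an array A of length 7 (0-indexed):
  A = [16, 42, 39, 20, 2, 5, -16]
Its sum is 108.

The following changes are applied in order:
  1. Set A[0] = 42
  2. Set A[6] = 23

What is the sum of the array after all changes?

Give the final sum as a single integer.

Initial sum: 108
Change 1: A[0] 16 -> 42, delta = 26, sum = 134
Change 2: A[6] -16 -> 23, delta = 39, sum = 173

Answer: 173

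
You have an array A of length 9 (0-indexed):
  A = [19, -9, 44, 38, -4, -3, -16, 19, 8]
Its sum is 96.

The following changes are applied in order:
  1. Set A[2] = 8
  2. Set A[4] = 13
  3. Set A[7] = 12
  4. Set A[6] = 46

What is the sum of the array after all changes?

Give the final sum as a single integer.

Initial sum: 96
Change 1: A[2] 44 -> 8, delta = -36, sum = 60
Change 2: A[4] -4 -> 13, delta = 17, sum = 77
Change 3: A[7] 19 -> 12, delta = -7, sum = 70
Change 4: A[6] -16 -> 46, delta = 62, sum = 132

Answer: 132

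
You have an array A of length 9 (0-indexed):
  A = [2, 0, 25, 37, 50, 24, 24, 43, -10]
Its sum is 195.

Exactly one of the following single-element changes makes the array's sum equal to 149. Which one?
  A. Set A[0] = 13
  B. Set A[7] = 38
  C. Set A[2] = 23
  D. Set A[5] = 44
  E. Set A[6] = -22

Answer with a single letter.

Option A: A[0] 2->13, delta=11, new_sum=195+(11)=206
Option B: A[7] 43->38, delta=-5, new_sum=195+(-5)=190
Option C: A[2] 25->23, delta=-2, new_sum=195+(-2)=193
Option D: A[5] 24->44, delta=20, new_sum=195+(20)=215
Option E: A[6] 24->-22, delta=-46, new_sum=195+(-46)=149 <-- matches target

Answer: E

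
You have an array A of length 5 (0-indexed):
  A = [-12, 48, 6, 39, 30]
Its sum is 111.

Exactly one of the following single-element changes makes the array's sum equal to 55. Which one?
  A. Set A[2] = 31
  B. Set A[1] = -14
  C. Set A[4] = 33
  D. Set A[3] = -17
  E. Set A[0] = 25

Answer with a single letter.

Option A: A[2] 6->31, delta=25, new_sum=111+(25)=136
Option B: A[1] 48->-14, delta=-62, new_sum=111+(-62)=49
Option C: A[4] 30->33, delta=3, new_sum=111+(3)=114
Option D: A[3] 39->-17, delta=-56, new_sum=111+(-56)=55 <-- matches target
Option E: A[0] -12->25, delta=37, new_sum=111+(37)=148

Answer: D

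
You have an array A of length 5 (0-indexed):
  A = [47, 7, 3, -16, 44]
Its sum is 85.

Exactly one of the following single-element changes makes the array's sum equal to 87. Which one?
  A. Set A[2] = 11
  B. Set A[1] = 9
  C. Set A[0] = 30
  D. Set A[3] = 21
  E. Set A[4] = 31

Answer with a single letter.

Option A: A[2] 3->11, delta=8, new_sum=85+(8)=93
Option B: A[1] 7->9, delta=2, new_sum=85+(2)=87 <-- matches target
Option C: A[0] 47->30, delta=-17, new_sum=85+(-17)=68
Option D: A[3] -16->21, delta=37, new_sum=85+(37)=122
Option E: A[4] 44->31, delta=-13, new_sum=85+(-13)=72

Answer: B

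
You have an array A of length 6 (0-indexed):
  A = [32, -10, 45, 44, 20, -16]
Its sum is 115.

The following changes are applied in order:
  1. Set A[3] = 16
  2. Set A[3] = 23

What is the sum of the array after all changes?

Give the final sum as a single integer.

Answer: 94

Derivation:
Initial sum: 115
Change 1: A[3] 44 -> 16, delta = -28, sum = 87
Change 2: A[3] 16 -> 23, delta = 7, sum = 94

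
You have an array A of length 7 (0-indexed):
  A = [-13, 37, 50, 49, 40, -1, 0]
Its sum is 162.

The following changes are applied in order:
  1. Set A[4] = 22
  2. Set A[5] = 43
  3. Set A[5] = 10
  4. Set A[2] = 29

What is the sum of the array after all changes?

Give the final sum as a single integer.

Answer: 134

Derivation:
Initial sum: 162
Change 1: A[4] 40 -> 22, delta = -18, sum = 144
Change 2: A[5] -1 -> 43, delta = 44, sum = 188
Change 3: A[5] 43 -> 10, delta = -33, sum = 155
Change 4: A[2] 50 -> 29, delta = -21, sum = 134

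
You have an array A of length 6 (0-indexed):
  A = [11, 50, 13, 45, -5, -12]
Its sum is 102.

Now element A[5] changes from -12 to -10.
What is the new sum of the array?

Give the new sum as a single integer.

Answer: 104

Derivation:
Old value at index 5: -12
New value at index 5: -10
Delta = -10 - -12 = 2
New sum = old_sum + delta = 102 + (2) = 104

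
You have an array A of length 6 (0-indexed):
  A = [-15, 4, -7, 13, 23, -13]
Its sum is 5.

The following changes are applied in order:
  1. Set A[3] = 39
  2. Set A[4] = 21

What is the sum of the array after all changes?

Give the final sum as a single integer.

Answer: 29

Derivation:
Initial sum: 5
Change 1: A[3] 13 -> 39, delta = 26, sum = 31
Change 2: A[4] 23 -> 21, delta = -2, sum = 29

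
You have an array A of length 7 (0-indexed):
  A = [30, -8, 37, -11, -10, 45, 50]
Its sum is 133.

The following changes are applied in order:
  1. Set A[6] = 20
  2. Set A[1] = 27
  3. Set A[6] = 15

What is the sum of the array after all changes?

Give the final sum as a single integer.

Initial sum: 133
Change 1: A[6] 50 -> 20, delta = -30, sum = 103
Change 2: A[1] -8 -> 27, delta = 35, sum = 138
Change 3: A[6] 20 -> 15, delta = -5, sum = 133

Answer: 133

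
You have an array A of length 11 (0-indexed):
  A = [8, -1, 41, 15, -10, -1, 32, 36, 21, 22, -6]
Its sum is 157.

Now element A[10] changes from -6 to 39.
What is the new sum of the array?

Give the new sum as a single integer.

Answer: 202

Derivation:
Old value at index 10: -6
New value at index 10: 39
Delta = 39 - -6 = 45
New sum = old_sum + delta = 157 + (45) = 202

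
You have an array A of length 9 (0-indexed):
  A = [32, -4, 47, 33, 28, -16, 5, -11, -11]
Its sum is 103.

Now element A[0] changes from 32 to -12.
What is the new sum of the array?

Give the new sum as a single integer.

Answer: 59

Derivation:
Old value at index 0: 32
New value at index 0: -12
Delta = -12 - 32 = -44
New sum = old_sum + delta = 103 + (-44) = 59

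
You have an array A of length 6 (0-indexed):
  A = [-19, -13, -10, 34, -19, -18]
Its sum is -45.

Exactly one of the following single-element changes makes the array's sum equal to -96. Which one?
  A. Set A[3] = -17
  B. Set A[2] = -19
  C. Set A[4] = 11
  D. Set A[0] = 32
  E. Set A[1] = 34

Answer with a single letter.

Option A: A[3] 34->-17, delta=-51, new_sum=-45+(-51)=-96 <-- matches target
Option B: A[2] -10->-19, delta=-9, new_sum=-45+(-9)=-54
Option C: A[4] -19->11, delta=30, new_sum=-45+(30)=-15
Option D: A[0] -19->32, delta=51, new_sum=-45+(51)=6
Option E: A[1] -13->34, delta=47, new_sum=-45+(47)=2

Answer: A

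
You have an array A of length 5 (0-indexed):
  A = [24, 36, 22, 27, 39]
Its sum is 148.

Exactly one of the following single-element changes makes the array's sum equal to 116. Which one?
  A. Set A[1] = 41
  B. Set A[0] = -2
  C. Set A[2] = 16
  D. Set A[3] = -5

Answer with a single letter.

Option A: A[1] 36->41, delta=5, new_sum=148+(5)=153
Option B: A[0] 24->-2, delta=-26, new_sum=148+(-26)=122
Option C: A[2] 22->16, delta=-6, new_sum=148+(-6)=142
Option D: A[3] 27->-5, delta=-32, new_sum=148+(-32)=116 <-- matches target

Answer: D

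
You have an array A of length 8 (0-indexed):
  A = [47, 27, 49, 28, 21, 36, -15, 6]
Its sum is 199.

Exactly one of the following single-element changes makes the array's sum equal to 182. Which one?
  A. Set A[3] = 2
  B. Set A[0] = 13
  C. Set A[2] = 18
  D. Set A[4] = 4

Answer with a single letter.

Answer: D

Derivation:
Option A: A[3] 28->2, delta=-26, new_sum=199+(-26)=173
Option B: A[0] 47->13, delta=-34, new_sum=199+(-34)=165
Option C: A[2] 49->18, delta=-31, new_sum=199+(-31)=168
Option D: A[4] 21->4, delta=-17, new_sum=199+(-17)=182 <-- matches target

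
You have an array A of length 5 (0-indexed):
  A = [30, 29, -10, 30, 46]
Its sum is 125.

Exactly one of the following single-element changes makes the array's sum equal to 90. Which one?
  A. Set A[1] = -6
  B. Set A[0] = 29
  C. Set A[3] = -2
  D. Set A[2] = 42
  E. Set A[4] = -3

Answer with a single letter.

Option A: A[1] 29->-6, delta=-35, new_sum=125+(-35)=90 <-- matches target
Option B: A[0] 30->29, delta=-1, new_sum=125+(-1)=124
Option C: A[3] 30->-2, delta=-32, new_sum=125+(-32)=93
Option D: A[2] -10->42, delta=52, new_sum=125+(52)=177
Option E: A[4] 46->-3, delta=-49, new_sum=125+(-49)=76

Answer: A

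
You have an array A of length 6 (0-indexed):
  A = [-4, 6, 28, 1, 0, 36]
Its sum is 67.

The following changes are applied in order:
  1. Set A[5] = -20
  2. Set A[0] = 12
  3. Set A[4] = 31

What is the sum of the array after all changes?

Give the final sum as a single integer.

Initial sum: 67
Change 1: A[5] 36 -> -20, delta = -56, sum = 11
Change 2: A[0] -4 -> 12, delta = 16, sum = 27
Change 3: A[4] 0 -> 31, delta = 31, sum = 58

Answer: 58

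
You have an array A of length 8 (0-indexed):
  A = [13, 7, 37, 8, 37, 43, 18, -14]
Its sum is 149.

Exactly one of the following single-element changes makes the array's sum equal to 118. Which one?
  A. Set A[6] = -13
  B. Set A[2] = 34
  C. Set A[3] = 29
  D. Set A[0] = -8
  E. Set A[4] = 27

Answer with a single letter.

Option A: A[6] 18->-13, delta=-31, new_sum=149+(-31)=118 <-- matches target
Option B: A[2] 37->34, delta=-3, new_sum=149+(-3)=146
Option C: A[3] 8->29, delta=21, new_sum=149+(21)=170
Option D: A[0] 13->-8, delta=-21, new_sum=149+(-21)=128
Option E: A[4] 37->27, delta=-10, new_sum=149+(-10)=139

Answer: A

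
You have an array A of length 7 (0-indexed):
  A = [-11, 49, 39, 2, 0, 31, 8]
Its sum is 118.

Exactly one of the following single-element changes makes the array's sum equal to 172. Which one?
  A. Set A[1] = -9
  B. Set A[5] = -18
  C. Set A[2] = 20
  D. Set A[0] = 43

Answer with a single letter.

Answer: D

Derivation:
Option A: A[1] 49->-9, delta=-58, new_sum=118+(-58)=60
Option B: A[5] 31->-18, delta=-49, new_sum=118+(-49)=69
Option C: A[2] 39->20, delta=-19, new_sum=118+(-19)=99
Option D: A[0] -11->43, delta=54, new_sum=118+(54)=172 <-- matches target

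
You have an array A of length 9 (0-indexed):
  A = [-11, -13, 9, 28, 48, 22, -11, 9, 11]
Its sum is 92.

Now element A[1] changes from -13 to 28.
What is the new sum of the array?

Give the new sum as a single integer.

Answer: 133

Derivation:
Old value at index 1: -13
New value at index 1: 28
Delta = 28 - -13 = 41
New sum = old_sum + delta = 92 + (41) = 133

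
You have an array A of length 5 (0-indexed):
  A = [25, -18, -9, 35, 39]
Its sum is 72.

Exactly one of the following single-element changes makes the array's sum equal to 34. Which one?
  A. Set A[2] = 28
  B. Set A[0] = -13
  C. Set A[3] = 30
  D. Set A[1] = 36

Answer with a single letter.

Answer: B

Derivation:
Option A: A[2] -9->28, delta=37, new_sum=72+(37)=109
Option B: A[0] 25->-13, delta=-38, new_sum=72+(-38)=34 <-- matches target
Option C: A[3] 35->30, delta=-5, new_sum=72+(-5)=67
Option D: A[1] -18->36, delta=54, new_sum=72+(54)=126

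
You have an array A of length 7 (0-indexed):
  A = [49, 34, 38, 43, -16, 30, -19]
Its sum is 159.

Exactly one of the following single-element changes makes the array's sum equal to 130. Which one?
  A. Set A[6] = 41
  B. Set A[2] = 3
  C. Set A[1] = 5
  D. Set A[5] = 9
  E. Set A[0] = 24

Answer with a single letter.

Option A: A[6] -19->41, delta=60, new_sum=159+(60)=219
Option B: A[2] 38->3, delta=-35, new_sum=159+(-35)=124
Option C: A[1] 34->5, delta=-29, new_sum=159+(-29)=130 <-- matches target
Option D: A[5] 30->9, delta=-21, new_sum=159+(-21)=138
Option E: A[0] 49->24, delta=-25, new_sum=159+(-25)=134

Answer: C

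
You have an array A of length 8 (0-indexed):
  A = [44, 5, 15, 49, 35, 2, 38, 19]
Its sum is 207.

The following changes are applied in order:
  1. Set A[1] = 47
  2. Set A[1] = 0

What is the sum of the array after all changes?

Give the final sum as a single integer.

Initial sum: 207
Change 1: A[1] 5 -> 47, delta = 42, sum = 249
Change 2: A[1] 47 -> 0, delta = -47, sum = 202

Answer: 202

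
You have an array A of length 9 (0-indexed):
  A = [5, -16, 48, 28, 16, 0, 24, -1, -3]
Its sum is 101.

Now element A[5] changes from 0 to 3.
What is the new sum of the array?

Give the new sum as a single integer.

Old value at index 5: 0
New value at index 5: 3
Delta = 3 - 0 = 3
New sum = old_sum + delta = 101 + (3) = 104

Answer: 104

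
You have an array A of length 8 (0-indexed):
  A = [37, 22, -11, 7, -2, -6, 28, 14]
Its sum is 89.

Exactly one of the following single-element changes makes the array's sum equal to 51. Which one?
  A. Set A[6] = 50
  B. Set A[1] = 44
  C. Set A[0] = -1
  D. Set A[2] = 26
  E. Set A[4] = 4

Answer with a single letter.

Answer: C

Derivation:
Option A: A[6] 28->50, delta=22, new_sum=89+(22)=111
Option B: A[1] 22->44, delta=22, new_sum=89+(22)=111
Option C: A[0] 37->-1, delta=-38, new_sum=89+(-38)=51 <-- matches target
Option D: A[2] -11->26, delta=37, new_sum=89+(37)=126
Option E: A[4] -2->4, delta=6, new_sum=89+(6)=95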